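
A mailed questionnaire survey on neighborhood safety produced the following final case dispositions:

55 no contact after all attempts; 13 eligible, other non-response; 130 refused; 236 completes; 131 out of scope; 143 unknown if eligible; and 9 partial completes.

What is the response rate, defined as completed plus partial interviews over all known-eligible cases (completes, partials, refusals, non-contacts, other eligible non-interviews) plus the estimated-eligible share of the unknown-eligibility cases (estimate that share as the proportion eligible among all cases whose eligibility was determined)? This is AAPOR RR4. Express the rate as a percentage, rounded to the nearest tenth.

Top = 236 + 9 = 245
Eligible (known) = 236 + 9 + 130 + 55 + 13 = 443
e = 443 / (443 + 131) = 443 / 574 = 0.7718
e × U = 0.7718 × 143 = 110.37
Denom = 443 + 110.37 = 553.37
RR4 = 245 / 553.37 = 0.4427

44.3%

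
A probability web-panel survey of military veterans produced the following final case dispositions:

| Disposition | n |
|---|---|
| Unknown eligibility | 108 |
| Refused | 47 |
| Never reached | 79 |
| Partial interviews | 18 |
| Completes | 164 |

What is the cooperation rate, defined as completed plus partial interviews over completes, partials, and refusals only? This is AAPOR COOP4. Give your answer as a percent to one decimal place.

79.5%

Numerator → 164 + 18 = 182
Base → 164 + 18 + 47 = 229
COOP4 = 182 / 229 = 0.7948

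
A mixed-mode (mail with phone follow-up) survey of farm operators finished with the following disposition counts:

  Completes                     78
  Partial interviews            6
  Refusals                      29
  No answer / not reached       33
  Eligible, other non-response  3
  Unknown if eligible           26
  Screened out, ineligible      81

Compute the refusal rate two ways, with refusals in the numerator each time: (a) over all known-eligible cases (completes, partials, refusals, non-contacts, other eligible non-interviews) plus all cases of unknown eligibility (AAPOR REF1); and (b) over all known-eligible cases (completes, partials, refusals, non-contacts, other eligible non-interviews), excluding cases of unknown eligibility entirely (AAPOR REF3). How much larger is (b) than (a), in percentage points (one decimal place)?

2.9

Numerator → 29
Denom → 78 + 6 + 29 + 33 + 3 + 26 = 175
REF1 = 29 / 175 = 0.1657
Denom → 78 + 6 + 29 + 33 + 3 = 149
REF3 = 29 / 149 = 0.1946
Difference = 19.46 − 16.57 = 2.89 percentage points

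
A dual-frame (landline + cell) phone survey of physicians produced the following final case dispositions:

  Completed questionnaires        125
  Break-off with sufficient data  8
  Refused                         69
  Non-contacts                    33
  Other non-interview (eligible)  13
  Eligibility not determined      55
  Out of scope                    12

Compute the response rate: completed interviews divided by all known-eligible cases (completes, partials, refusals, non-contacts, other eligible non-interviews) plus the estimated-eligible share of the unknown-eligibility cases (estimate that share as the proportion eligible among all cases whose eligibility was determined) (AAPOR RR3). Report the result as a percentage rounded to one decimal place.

Numerator: 125
Eligible (known): 125 + 8 + 69 + 33 + 13 = 248
e = 248 / (248 + 12) = 248 / 260 = 0.9538
e × U: 0.9538 × 55 = 52.46
Base: 248 + 52.46 = 300.46
RR3 = 125 / 300.46 = 0.4160

41.6%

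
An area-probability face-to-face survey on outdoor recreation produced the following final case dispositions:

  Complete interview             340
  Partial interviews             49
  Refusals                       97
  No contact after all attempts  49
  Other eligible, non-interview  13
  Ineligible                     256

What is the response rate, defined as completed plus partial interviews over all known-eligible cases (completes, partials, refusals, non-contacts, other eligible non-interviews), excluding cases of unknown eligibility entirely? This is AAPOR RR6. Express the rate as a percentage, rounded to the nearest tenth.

71.0%

Top = 340 + 49 = 389
Denom = 340 + 49 + 97 + 49 + 13 = 548
RR6 = 389 / 548 = 0.7099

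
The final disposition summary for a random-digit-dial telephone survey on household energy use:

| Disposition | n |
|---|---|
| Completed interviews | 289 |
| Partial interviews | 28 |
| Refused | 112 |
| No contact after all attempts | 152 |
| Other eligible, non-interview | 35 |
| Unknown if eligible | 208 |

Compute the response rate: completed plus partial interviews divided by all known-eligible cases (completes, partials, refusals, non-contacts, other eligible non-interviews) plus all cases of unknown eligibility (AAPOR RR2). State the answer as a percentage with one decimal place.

Top = 289 + 28 = 317
Denominator = 289 + 28 + 112 + 152 + 35 + 208 = 824
RR2 = 317 / 824 = 0.3847

38.5%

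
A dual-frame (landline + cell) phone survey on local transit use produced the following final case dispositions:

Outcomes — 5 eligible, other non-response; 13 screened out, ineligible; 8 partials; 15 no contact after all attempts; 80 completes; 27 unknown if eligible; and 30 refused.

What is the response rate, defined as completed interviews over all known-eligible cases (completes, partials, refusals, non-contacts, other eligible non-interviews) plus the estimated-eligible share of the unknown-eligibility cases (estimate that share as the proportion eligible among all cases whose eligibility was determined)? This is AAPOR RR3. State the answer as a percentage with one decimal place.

Num: 80
Known eligible: 80 + 8 + 30 + 15 + 5 = 138
e = 138 / (138 + 13) = 138 / 151 = 0.9139
Estimated eligible among unknowns: 0.9139 × 27 = 24.68
Denom: 138 + 24.68 = 162.68
RR3 = 80 / 162.68 = 0.4918

49.2%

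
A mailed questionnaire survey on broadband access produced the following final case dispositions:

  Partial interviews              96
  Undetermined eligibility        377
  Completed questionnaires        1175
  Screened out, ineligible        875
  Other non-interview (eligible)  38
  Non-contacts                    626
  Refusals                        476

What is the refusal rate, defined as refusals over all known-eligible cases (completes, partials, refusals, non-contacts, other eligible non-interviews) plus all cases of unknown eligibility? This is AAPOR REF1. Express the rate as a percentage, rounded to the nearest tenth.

17.1%

Num → 476
Denominator → 1175 + 96 + 476 + 626 + 38 + 377 = 2788
REF1 = 476 / 2788 = 0.1707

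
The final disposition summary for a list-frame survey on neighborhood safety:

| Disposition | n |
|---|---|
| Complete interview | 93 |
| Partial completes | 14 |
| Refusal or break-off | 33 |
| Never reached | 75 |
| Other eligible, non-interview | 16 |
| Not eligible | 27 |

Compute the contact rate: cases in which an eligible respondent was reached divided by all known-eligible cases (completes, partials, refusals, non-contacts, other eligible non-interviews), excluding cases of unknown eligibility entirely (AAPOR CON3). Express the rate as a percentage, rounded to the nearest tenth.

Numerator = 93 + 14 + 33 + 16 = 156
Denominator = 93 + 14 + 33 + 75 + 16 = 231
CON3 = 156 / 231 = 0.6753

67.5%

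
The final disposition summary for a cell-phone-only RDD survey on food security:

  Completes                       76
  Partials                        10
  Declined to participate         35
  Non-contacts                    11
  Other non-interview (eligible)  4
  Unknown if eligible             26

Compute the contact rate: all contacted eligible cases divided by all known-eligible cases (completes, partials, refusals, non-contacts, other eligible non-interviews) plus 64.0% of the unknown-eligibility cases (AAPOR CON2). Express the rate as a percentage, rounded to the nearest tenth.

81.9%

Numerator: 76 + 10 + 35 + 4 = 125
Eligible (known): 76 + 10 + 35 + 11 + 4 = 136
Eligible share of unknowns: 0.6400 × 26 = 16.64
Base: 136 + 16.64 = 152.64
CON2 = 125 / 152.64 = 0.8189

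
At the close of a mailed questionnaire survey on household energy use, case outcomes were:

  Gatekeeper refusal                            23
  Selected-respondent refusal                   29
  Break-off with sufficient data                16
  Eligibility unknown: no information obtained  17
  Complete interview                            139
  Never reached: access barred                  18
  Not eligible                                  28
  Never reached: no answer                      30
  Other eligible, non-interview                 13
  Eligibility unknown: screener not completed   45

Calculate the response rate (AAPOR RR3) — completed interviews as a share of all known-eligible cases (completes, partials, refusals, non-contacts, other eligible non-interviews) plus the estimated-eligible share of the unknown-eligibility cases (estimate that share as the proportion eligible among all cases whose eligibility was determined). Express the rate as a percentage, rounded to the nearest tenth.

Declined to participate = 23 + 29 = 52
No contact after all attempts = 30 + 18 = 48
Unknown eligibility = 45 + 17 = 62
Numerator = 139
Determined eligible = 139 + 16 + 52 + 48 + 13 = 268
e = 268 / (268 + 28) = 268 / 296 = 0.9054
Eligible share of unknowns = 0.9054 × 62 = 56.13
Denom = 268 + 56.13 = 324.13
RR3 = 139 / 324.13 = 0.4288

42.9%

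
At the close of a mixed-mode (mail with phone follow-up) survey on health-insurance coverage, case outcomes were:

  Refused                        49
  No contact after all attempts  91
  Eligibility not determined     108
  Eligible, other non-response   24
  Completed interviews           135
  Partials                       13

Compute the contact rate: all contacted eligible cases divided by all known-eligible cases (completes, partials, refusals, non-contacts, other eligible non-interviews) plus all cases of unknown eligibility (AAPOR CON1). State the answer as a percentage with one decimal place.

Numerator: 135 + 13 + 49 + 24 = 221
Base: 135 + 13 + 49 + 91 + 24 + 108 = 420
CON1 = 221 / 420 = 0.5262

52.6%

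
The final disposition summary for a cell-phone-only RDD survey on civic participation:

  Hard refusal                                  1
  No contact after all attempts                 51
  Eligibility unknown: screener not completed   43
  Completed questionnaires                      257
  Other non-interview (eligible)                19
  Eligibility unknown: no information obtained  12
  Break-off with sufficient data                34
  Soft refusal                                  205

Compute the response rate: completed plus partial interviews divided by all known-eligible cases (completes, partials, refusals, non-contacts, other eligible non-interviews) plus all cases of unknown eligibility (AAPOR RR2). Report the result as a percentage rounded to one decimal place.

46.8%

Refusal or break-off = 1 + 205 = 206
Undetermined eligibility = 43 + 12 = 55
Num → 257 + 34 = 291
Denominator → 257 + 34 + 206 + 51 + 19 + 55 = 622
RR2 = 291 / 622 = 0.4678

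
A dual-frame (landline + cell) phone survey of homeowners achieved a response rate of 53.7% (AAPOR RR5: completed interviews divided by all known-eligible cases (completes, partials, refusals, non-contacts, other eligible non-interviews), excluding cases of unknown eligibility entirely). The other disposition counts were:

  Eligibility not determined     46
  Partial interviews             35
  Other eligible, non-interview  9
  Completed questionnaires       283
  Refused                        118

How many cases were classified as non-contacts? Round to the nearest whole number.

RR5 = 283 / D = 0.537
D = 283 / 0.537 = 527.0
Remaining denominator categories sum to 445
non-contacts = 527.0 − 445 ≈ 82

82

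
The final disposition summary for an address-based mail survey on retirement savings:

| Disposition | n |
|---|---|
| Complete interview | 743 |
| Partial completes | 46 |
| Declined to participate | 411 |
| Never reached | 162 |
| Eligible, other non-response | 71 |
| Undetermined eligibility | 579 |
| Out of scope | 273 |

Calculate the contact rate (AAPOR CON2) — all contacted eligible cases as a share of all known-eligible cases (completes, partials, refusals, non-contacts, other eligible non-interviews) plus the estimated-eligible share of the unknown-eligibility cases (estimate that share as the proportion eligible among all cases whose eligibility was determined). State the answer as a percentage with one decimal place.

66.2%

Num: 743 + 46 + 411 + 71 = 1271
Known eligible: 743 + 46 + 411 + 162 + 71 = 1433
e = 1433 / (1433 + 273) = 1433 / 1706 = 0.8400
e × U: 0.8400 × 579 = 486.36
Denom: 1433 + 486.36 = 1919.36
CON2 = 1271 / 1919.36 = 0.6622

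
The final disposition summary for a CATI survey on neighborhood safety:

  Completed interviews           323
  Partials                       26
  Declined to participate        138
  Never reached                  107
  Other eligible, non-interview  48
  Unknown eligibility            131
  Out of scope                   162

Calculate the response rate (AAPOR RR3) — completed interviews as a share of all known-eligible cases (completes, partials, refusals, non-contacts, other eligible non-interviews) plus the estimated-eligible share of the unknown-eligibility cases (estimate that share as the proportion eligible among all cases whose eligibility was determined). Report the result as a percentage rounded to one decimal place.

Numerator = 323
Determined eligible = 323 + 26 + 138 + 107 + 48 = 642
e = 642 / (642 + 162) = 642 / 804 = 0.7985
Eligible share of unknowns = 0.7985 × 131 = 104.60
Base = 642 + 104.60 = 746.60
RR3 = 323 / 746.60 = 0.4326

43.3%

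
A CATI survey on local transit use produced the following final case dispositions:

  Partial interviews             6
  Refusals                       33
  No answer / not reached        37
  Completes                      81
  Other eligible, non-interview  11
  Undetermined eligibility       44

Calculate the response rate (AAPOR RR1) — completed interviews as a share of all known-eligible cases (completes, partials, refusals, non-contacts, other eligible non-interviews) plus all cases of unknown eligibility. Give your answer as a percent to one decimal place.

38.2%

Top: 81
Denominator: 81 + 6 + 33 + 37 + 11 + 44 = 212
RR1 = 81 / 212 = 0.3821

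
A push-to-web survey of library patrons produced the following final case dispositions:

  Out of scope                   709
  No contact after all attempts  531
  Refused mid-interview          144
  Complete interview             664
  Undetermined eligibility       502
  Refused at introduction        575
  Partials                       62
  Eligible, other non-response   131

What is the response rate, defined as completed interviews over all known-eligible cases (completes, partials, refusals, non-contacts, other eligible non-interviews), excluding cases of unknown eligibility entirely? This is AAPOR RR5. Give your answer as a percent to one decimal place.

31.5%

Refused = 575 + 144 = 719
Top = 664
Base = 664 + 62 + 719 + 531 + 131 = 2107
RR5 = 664 / 2107 = 0.3151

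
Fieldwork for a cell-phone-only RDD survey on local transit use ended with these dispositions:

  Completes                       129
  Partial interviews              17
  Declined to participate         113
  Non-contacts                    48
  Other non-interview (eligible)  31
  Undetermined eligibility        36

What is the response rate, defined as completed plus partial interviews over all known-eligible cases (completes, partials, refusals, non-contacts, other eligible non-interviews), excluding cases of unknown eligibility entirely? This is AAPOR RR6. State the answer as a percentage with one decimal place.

43.2%

Num → 129 + 17 = 146
Base → 129 + 17 + 113 + 48 + 31 = 338
RR6 = 146 / 338 = 0.4320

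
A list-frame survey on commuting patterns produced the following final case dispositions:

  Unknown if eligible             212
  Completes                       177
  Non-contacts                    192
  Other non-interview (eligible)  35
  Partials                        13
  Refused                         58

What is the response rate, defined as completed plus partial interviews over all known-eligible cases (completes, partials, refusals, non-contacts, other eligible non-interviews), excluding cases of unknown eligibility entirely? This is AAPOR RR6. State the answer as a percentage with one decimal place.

40.0%

Num: 177 + 13 = 190
Denominator: 177 + 13 + 58 + 192 + 35 = 475
RR6 = 190 / 475 = 0.4000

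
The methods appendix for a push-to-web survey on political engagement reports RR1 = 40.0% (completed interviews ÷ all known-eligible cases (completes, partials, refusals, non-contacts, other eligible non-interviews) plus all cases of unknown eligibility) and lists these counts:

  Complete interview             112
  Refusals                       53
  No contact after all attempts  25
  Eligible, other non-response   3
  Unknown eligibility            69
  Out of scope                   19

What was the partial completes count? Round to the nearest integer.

18

RR1 = 112 / D = 0.400
D = 112 / 0.400 = 280.0
Remaining denominator categories sum to 262
partial completes = 280.0 − 262 ≈ 18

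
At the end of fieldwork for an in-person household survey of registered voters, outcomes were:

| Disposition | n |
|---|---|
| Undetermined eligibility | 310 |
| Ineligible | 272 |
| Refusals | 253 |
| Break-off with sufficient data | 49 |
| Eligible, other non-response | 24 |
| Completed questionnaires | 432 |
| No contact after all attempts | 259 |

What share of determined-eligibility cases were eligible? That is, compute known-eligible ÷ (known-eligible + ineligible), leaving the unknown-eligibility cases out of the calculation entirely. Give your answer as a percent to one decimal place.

Known eligible → 432 + 49 + 253 + 259 + 24 = 1017
e = 1017 / (1017 + 272) = 1017 / 1289 = 0.7890

78.9%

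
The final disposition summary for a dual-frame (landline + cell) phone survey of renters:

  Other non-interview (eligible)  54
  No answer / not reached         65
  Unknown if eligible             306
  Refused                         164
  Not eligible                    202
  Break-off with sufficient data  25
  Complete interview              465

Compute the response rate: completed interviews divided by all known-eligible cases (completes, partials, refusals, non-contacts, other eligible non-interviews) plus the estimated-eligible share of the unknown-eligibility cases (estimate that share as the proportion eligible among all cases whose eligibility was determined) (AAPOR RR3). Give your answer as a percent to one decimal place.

45.8%

Numerator → 465
Eligible (known) → 465 + 25 + 164 + 65 + 54 = 773
e = 773 / (773 + 202) = 773 / 975 = 0.7928
Estimated eligible among unknowns → 0.7928 × 306 = 242.60
Denominator → 773 + 242.60 = 1015.60
RR3 = 465 / 1015.60 = 0.4579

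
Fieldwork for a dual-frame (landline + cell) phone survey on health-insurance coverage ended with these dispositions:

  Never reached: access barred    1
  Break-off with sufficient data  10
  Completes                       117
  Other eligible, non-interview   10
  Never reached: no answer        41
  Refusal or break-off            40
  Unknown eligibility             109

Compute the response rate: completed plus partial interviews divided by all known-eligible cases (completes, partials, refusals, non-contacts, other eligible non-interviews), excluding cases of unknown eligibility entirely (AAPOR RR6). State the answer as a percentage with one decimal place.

58.0%

Non-contacts = 41 + 1 = 42
Top → 117 + 10 = 127
Base → 117 + 10 + 40 + 42 + 10 = 219
RR6 = 127 / 219 = 0.5799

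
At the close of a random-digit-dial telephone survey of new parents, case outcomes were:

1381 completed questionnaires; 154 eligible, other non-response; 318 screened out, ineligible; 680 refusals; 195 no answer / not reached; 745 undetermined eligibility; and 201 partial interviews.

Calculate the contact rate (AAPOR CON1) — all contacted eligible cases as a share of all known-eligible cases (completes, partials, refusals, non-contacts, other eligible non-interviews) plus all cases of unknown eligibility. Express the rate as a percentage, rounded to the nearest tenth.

72.0%

Numerator: 1381 + 201 + 680 + 154 = 2416
Denom: 1381 + 201 + 680 + 195 + 154 + 745 = 3356
CON1 = 2416 / 3356 = 0.7199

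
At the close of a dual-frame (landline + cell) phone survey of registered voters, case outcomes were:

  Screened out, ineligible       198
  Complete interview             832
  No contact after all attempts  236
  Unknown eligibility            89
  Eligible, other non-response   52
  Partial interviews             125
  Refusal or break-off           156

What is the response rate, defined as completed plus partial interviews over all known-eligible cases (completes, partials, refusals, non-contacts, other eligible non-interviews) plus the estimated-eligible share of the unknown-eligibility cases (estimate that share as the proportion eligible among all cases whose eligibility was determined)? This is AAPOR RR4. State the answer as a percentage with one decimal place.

Num: 832 + 125 = 957
Determined eligible: 832 + 125 + 156 + 236 + 52 = 1401
e = 1401 / (1401 + 198) = 1401 / 1599 = 0.8762
Estimated eligible among unknowns: 0.8762 × 89 = 77.98
Base: 1401 + 77.98 = 1478.98
RR4 = 957 / 1478.98 = 0.6471

64.7%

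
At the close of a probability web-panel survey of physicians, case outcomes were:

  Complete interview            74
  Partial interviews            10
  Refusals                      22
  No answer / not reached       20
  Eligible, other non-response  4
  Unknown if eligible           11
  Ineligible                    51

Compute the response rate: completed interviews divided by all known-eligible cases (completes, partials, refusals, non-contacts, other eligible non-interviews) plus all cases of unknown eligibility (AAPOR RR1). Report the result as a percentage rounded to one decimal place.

Num = 74
Base = 74 + 10 + 22 + 20 + 4 + 11 = 141
RR1 = 74 / 141 = 0.5248

52.5%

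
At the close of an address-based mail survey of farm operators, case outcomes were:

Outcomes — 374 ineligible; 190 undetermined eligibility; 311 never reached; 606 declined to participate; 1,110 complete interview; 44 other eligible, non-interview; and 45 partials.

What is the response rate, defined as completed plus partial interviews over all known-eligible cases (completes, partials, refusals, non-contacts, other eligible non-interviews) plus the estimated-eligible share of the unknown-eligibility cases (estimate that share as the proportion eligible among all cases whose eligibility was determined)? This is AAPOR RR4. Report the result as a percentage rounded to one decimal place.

Top = 1110 + 45 = 1155
Determined eligible = 1110 + 45 + 606 + 311 + 44 = 2116
e = 2116 / (2116 + 374) = 2116 / 2490 = 0.8498
e × U = 0.8498 × 190 = 161.46
Denom = 2116 + 161.46 = 2277.46
RR4 = 1155 / 2277.46 = 0.5071

50.7%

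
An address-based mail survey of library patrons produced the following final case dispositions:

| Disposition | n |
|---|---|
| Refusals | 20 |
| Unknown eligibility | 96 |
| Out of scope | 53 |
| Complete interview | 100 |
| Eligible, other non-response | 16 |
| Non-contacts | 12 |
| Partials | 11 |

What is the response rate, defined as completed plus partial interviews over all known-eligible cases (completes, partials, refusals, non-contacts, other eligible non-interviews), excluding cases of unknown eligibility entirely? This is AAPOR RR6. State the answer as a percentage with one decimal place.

Top: 100 + 11 = 111
Denominator: 100 + 11 + 20 + 12 + 16 = 159
RR6 = 111 / 159 = 0.6981

69.8%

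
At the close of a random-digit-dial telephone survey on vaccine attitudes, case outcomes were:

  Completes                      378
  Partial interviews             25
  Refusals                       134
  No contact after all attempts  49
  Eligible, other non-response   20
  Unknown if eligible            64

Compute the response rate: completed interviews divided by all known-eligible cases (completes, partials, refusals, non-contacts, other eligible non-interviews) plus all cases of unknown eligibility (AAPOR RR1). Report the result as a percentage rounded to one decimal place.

Numerator = 378
Denom = 378 + 25 + 134 + 49 + 20 + 64 = 670
RR1 = 378 / 670 = 0.5642

56.4%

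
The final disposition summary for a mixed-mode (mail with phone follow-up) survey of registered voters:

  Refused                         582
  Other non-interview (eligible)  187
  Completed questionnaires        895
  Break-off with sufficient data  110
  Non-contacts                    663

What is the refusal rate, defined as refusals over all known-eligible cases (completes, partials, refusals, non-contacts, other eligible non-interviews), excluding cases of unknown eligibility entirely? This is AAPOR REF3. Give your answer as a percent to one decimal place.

Top = 582
Denominator = 895 + 110 + 582 + 663 + 187 = 2437
REF3 = 582 / 2437 = 0.2388

23.9%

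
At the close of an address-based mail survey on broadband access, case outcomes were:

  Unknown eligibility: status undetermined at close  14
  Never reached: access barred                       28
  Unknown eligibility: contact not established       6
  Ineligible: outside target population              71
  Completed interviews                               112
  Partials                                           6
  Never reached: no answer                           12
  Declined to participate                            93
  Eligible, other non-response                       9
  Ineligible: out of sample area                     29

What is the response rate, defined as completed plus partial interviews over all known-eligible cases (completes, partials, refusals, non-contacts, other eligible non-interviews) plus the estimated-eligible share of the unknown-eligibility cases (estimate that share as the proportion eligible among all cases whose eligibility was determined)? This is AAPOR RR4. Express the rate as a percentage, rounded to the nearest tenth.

43.0%

No contact after all attempts = 12 + 28 = 40
Unknown eligibility = 6 + 14 = 20
Ineligible = 71 + 29 = 100
Numerator: 112 + 6 = 118
Known eligible: 112 + 6 + 93 + 40 + 9 = 260
e = 260 / (260 + 100) = 260 / 360 = 0.7222
Eligible share of unknowns: 0.7222 × 20 = 14.44
Denominator: 260 + 14.44 = 274.44
RR4 = 118 / 274.44 = 0.4300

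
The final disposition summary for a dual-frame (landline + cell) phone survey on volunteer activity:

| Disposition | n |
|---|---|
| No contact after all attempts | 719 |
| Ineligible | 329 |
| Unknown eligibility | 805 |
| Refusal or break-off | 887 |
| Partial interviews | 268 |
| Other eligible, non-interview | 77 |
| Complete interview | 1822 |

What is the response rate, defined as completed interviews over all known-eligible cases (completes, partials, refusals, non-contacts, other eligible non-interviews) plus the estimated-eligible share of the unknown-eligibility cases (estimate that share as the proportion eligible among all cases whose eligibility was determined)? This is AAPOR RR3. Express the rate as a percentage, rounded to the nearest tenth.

40.4%

Top → 1822
Known eligible → 1822 + 268 + 887 + 719 + 77 = 3773
e = 3773 / (3773 + 329) = 3773 / 4102 = 0.9198
Eligible share of unknowns → 0.9198 × 805 = 740.44
Denominator → 3773 + 740.44 = 4513.44
RR3 = 1822 / 4513.44 = 0.4037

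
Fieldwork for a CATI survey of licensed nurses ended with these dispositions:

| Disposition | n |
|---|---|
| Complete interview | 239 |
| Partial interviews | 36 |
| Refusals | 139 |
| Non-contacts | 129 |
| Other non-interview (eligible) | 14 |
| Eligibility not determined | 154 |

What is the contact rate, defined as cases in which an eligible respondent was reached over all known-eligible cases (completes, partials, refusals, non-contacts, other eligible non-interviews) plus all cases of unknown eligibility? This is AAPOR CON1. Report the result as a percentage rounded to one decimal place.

60.2%

Num: 239 + 36 + 139 + 14 = 428
Denominator: 239 + 36 + 139 + 129 + 14 + 154 = 711
CON1 = 428 / 711 = 0.6020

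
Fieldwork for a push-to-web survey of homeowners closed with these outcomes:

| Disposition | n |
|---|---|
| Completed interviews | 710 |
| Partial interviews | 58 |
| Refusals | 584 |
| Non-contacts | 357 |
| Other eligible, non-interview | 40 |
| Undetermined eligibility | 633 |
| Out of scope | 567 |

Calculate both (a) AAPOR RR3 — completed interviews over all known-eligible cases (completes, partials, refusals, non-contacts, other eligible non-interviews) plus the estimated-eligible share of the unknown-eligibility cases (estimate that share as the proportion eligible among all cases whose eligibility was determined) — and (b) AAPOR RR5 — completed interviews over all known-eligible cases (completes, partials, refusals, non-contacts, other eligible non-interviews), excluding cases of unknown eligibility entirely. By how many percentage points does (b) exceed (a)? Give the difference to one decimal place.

Num = 710
Known eligible = 710 + 58 + 584 + 357 + 40 = 1749
e = 1749 / (1749 + 567) = 1749 / 2316 = 0.7552
Estimated eligible among unknowns = 0.7552 × 633 = 478.04
Base = 1749 + 478.04 = 2227.04
RR3 = 710 / 2227.04 = 0.3188
Base = 710 + 58 + 584 + 357 + 40 = 1749
RR5 = 710 / 1749 = 0.4059
Difference = 40.59 − 31.88 = 8.71 percentage points

8.7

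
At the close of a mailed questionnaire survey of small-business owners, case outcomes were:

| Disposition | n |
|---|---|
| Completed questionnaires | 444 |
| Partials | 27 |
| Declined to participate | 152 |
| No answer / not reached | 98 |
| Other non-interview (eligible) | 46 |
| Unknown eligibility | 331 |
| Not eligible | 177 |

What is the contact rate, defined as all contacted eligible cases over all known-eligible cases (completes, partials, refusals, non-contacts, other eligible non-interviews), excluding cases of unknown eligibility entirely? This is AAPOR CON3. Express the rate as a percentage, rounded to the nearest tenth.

Top: 444 + 27 + 152 + 46 = 669
Denominator: 444 + 27 + 152 + 98 + 46 = 767
CON3 = 669 / 767 = 0.8722

87.2%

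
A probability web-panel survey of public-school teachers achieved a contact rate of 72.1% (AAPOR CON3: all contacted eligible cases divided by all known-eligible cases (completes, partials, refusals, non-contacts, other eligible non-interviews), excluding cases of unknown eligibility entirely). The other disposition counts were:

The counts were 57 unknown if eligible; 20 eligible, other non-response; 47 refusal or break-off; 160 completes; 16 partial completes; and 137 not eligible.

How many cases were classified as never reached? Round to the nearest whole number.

Numerator: 160 + 16 + 47 + 20 = 243
CON3 = 243 / D = 0.721
D = 243 / 0.721 = 337.0
Other denominator terms total 243
never reached = 337.0 − 243 ≈ 94

94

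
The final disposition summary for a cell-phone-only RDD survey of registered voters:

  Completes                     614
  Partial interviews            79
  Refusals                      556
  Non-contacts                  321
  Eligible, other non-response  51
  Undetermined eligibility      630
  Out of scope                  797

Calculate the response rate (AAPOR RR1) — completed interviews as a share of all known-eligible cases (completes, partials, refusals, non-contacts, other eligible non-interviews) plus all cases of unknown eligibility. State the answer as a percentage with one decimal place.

Num = 614
Denom = 614 + 79 + 556 + 321 + 51 + 630 = 2251
RR1 = 614 / 2251 = 0.2728

27.3%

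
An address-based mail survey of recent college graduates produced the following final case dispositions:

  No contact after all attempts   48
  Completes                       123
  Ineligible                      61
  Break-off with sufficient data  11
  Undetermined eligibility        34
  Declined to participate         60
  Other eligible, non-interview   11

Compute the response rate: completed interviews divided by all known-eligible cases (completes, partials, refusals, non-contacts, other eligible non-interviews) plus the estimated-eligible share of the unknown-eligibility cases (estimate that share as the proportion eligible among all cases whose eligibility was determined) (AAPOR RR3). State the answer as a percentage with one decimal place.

43.9%

Top: 123
Eligible (known): 123 + 11 + 60 + 48 + 11 = 253
e = 253 / (253 + 61) = 253 / 314 = 0.8057
Eligible share of unknowns: 0.8057 × 34 = 27.39
Base: 253 + 27.39 = 280.39
RR3 = 123 / 280.39 = 0.4387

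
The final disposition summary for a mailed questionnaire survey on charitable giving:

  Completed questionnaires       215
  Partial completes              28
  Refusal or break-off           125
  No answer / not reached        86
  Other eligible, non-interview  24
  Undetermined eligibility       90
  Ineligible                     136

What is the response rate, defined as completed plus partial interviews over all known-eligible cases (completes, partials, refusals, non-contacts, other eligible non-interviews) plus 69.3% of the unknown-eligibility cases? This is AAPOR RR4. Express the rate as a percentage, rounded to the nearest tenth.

Top → 215 + 28 = 243
Known eligible → 215 + 28 + 125 + 86 + 24 = 478
Estimated eligible among unknowns → 0.6930 × 90 = 62.37
Denominator → 478 + 62.37 = 540.37
RR4 = 243 / 540.37 = 0.4497

45.0%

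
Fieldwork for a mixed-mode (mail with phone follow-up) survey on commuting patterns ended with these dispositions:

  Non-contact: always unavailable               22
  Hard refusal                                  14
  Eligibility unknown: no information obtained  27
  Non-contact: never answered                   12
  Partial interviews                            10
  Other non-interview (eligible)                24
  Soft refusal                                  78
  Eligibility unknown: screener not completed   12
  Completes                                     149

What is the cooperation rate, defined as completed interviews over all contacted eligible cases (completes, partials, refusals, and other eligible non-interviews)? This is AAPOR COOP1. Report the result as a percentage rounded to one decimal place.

Declined to participate = 14 + 78 = 92
Never reached = 12 + 22 = 34
Eligibility not determined = 12 + 27 = 39
Top = 149
Denominator = 149 + 10 + 92 + 24 = 275
COOP1 = 149 / 275 = 0.5418

54.2%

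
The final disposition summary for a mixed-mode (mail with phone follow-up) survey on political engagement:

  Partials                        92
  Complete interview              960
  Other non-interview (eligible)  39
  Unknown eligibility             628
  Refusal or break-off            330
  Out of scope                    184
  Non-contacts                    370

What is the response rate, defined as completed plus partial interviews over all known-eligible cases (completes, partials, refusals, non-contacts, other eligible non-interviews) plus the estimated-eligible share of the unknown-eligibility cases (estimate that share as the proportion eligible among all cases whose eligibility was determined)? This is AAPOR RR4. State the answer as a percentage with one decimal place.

44.6%

Numerator = 960 + 92 = 1052
Determined eligible = 960 + 92 + 330 + 370 + 39 = 1791
e = 1791 / (1791 + 184) = 1791 / 1975 = 0.9068
Estimated eligible among unknowns = 0.9068 × 628 = 569.47
Denominator = 1791 + 569.47 = 2360.47
RR4 = 1052 / 2360.47 = 0.4457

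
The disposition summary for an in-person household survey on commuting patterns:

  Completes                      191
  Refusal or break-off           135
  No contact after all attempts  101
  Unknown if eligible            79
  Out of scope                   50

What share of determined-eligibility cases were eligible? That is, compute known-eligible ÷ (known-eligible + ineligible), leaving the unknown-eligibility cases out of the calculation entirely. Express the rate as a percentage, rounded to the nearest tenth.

89.5%

Eligible (known): 191 + 135 + 101 = 427
e = 427 / (427 + 50) = 427 / 477 = 0.8952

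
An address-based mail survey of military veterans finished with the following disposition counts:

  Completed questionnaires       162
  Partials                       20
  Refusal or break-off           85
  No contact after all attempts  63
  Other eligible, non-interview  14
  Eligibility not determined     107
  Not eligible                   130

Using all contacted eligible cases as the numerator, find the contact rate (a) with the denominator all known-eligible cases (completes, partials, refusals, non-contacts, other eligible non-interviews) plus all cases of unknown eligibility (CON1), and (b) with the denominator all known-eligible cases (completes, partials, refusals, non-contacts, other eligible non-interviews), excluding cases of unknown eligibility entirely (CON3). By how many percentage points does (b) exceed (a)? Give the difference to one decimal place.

Num = 162 + 20 + 85 + 14 = 281
Denominator = 162 + 20 + 85 + 63 + 14 + 107 = 451
CON1 = 281 / 451 = 0.6231
Denominator = 162 + 20 + 85 + 63 + 14 = 344
CON3 = 281 / 344 = 0.8169
Difference = 81.69 − 62.31 = 19.38 percentage points

19.4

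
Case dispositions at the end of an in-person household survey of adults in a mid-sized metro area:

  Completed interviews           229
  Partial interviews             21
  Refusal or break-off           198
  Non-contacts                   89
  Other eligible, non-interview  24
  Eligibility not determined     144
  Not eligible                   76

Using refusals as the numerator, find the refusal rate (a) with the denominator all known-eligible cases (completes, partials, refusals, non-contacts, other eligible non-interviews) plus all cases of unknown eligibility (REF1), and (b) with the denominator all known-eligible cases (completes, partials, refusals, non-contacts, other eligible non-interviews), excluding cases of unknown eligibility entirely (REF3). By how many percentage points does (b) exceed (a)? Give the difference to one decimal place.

Num = 198
Base = 229 + 21 + 198 + 89 + 24 + 144 = 705
REF1 = 198 / 705 = 0.2809
Base = 229 + 21 + 198 + 89 + 24 = 561
REF3 = 198 / 561 = 0.3529
Difference = 35.29 − 28.09 = 7.20 percentage points

7.2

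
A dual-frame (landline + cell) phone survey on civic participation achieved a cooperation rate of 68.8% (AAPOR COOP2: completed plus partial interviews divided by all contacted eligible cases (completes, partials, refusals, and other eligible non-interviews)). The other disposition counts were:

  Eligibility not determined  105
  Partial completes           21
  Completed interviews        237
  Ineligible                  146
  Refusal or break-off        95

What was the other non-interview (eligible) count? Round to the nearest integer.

Top = 237 + 21 = 258
COOP2 = 258 / D = 0.688
D = 258 / 0.688 = 375.0
Remaining denominator categories sum to 353
other non-interview (eligible) = 375.0 − 353 ≈ 22

22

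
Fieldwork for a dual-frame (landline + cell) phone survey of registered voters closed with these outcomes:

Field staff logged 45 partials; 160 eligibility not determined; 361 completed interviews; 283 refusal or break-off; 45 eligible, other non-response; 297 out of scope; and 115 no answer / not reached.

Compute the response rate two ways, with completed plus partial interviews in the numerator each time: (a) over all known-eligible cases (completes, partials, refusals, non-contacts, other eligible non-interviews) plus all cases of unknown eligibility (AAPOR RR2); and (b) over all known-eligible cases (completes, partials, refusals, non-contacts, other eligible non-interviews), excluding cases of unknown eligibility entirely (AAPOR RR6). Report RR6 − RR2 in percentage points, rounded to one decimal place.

Numerator: 361 + 45 = 406
Base: 361 + 45 + 283 + 115 + 45 + 160 = 1009
RR2 = 406 / 1009 = 0.4024
Base: 361 + 45 + 283 + 115 + 45 = 849
RR6 = 406 / 849 = 0.4782
Difference = 47.82 − 40.24 = 7.58 percentage points

7.6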